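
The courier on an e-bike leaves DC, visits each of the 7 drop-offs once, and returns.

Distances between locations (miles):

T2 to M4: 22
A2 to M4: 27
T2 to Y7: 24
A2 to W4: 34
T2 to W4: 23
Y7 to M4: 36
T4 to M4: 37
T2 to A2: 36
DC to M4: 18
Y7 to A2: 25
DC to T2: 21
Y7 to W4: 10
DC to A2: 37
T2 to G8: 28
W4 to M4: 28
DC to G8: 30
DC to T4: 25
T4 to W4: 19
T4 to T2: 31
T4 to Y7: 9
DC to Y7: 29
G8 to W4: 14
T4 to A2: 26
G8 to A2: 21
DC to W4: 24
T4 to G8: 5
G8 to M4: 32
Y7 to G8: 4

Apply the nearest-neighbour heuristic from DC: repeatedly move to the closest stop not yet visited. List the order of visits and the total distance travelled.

145 miles along DC → M4 → T2 → W4 → Y7 → G8 → T4 → A2 → DC.

DC → [M4:18 / T2:21 / W4:24 / T4:25 / Y7:29 / G8:30 / A2:37] → M4 (18)
M4 → [T2:22 / A2:27 / W4:28 / G8:32 / Y7:36 / T4:37] → T2 (22)
T2 → [W4:23 / Y7:24 / G8:28 / T4:31 / A2:36] → W4 (23)
W4 → [Y7:10 / G8:14 / T4:19 / A2:34] → Y7 (10)
Y7 → [G8:4 / T4:9 / A2:25] → G8 (4)
G8 → [T4:5 / A2:21] → T4 (5)
T4 → [A2:26] → A2 (26)
Return A2→DC: 37.
Total = 18 + 22 + 23 + 10 + 4 + 5 + 26 + 37 = 145.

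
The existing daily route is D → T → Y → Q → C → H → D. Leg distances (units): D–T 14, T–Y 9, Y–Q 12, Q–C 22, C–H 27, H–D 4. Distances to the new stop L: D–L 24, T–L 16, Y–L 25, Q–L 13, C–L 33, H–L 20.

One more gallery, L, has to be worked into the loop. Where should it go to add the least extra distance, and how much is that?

Insertion cost between consecutive stops i–j is d(i,L) + d(L,j) − d(i,j):
  between D and T: 24 + 16 − 14 = 26
  between T and Y: 16 + 25 − 9 = 32
  between Y and Q: 25 + 13 − 12 = 26
  between Q and C: 13 + 33 − 22 = 24
  between C and H: 33 + 20 − 27 = 26
  between H and D: 20 + 24 − 4 = 40
Cheapest insertion is between Q and C, adding 24.
New total = 88 + 24 = 112.

+24 — insert L between Q and C.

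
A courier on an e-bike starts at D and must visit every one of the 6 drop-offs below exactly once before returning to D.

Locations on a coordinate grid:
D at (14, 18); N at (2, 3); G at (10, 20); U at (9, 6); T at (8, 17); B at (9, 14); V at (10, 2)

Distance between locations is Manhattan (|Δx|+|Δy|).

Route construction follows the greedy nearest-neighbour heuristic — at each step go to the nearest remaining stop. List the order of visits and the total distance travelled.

Nearest-neighbour total = 64; route D → G → T → B → U → V → N → D.

D → [G:6 / T:7 / B:9 / U:17 / V:20 / N:27] → G (6)
G → [T:5 / B:7 / U:15 / V:18 / N:25] → T (5)
T → [B:4 / U:12 / V:17 / N:20] → B (4)
B → [U:8 / V:13 / N:18] → U (8)
U → [V:5 / N:10] → V (5)
V → [N:9] → N (9)
Return N→D: 27.
Total = 6 + 5 + 4 + 8 + 5 + 9 + 27 = 64.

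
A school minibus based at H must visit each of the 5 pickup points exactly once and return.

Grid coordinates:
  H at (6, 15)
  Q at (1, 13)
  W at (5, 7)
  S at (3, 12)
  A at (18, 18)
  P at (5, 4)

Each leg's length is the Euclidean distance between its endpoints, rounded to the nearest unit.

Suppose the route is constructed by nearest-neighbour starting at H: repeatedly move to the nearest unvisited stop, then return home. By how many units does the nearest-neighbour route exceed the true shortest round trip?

The nearest-neighbour route is 1 longer than optimal.

From H: S=4, Q=5, W=8, P=11, A=12 → choose S (4).
From S: Q=2, W=5, P=8, A=16 → choose Q (2).
From Q: W=7, P=10, A=18 → choose W (7).
From W: P=3, A=17 → choose P (3).
From P: A=19 → choose A (19).
NN route H → S → Q → W → P → A → H costs 47.
Optimal: H → Q → S → W → P → A → H costs 46 (by enumerating all 60 distinct tours).
Excess = 47 − 46 = 1.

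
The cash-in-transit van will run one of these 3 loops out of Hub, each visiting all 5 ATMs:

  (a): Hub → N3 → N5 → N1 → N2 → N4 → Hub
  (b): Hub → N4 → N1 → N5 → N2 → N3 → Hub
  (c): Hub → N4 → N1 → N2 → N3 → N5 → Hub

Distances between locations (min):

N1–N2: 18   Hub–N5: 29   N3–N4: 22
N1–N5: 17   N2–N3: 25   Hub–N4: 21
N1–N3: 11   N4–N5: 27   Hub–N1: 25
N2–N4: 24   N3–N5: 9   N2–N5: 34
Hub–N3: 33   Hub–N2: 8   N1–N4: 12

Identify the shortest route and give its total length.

(a): 33 + 9 + 17 + 18 + 24 + 21 = 122
(b): 21 + 12 + 17 + 34 + 25 + 33 = 142
(c): 21 + 12 + 18 + 25 + 9 + 29 = 114

114 min — (c) is the shortest.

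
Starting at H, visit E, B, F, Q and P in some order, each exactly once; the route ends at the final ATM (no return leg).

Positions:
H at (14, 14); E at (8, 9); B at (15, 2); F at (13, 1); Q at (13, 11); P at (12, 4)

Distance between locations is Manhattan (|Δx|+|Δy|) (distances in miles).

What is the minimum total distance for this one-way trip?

Shortest open route: 27 miles.

There are 5! = 120 possible orderings.
H → E → B → F → Q → P: 11+14+3+10+8 = 46
H → E → B → F → P → Q: 11+14+3+4+8 = 40
H → E → B → Q → F → P: 11+14+11+10+4 = 50
H → E → B → Q → P → F: 11+14+11+8+4 = 48
H → E → B → P → F → Q: 11+14+5+4+10 = 44
H → E → B → P → Q → F: 11+14+5+8+10 = 48
H → E → F → B → Q → P: 11+13+3+11+8 = 46
H → E → F → B → P → Q: 11+13+3+5+8 = 40
H → E → F → Q → B → P: 11+13+10+11+5 = 50
H → E → F → Q → P → B: 11+13+10+8+5 = 47
H → E → F → P → B → Q: 11+13+4+5+11 = 44
H → E → F → P → Q → B: 11+13+4+8+11 = 47
H → E → Q → B → F → P: 11+7+11+3+4 = 36
H → E → Q → B → P → F: 11+7+11+5+4 = 38
… (106 more)
H → Q → E → P → F → B: 4+7+9+4+3 = 27  ← best
The minimum is 27.
One shortest path: H → Q → E → P → F → B.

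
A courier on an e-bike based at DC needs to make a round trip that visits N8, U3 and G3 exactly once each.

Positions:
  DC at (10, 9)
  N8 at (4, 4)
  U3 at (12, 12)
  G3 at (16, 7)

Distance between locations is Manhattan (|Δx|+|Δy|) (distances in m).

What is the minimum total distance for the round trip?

There are 3 distinct closed tours to check (reversals are equivalent).
DC → N8 → U3 → G3 → DC: 11+16+9+8 = 44
DC → N8 → G3 → U3 → DC: 11+15+9+5 = 40
DC → U3 → N8 → G3 → DC: 5+16+15+8 = 44
The minimum is 40.
One optimal route: DC → N8 → G3 → U3 → DC (or its reverse).

Minimum total distance: 40 m.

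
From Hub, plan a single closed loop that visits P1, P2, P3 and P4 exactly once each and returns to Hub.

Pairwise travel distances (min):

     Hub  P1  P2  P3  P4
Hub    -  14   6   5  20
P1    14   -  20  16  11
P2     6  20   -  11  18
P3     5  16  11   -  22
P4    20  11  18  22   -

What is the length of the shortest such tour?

Minimum total distance: 56 min.

Hub-P1-P2-P3-P4-Hub: 14+20+11+22+20 = 87
Hub-P1-P2-P4-P3-Hub: 14+20+18+22+5 = 79
Hub-P1-P3-P2-P4-Hub: 14+16+11+18+20 = 79
Hub-P1-P3-P4-P2-Hub: 14+16+22+18+6 = 76
Hub-P1-P4-P2-P3-Hub: 14+11+18+11+5 = 59
Hub-P1-P4-P3-P2-Hub: 14+11+22+11+6 = 64
Hub-P2-P1-P3-P4-Hub: 6+20+16+22+20 = 84
Hub-P2-P1-P4-P3-Hub: 6+20+11+22+5 = 64
Hub-P2-P3-P1-P4-Hub: 6+11+16+11+20 = 64
Hub-P2-P4-P1-P3-Hub: 6+18+11+16+5 = 56
Hub-P3-P1-P2-P4-Hub: 5+16+20+18+20 = 79
Hub-P3-P2-P1-P4-Hub: 5+11+20+11+20 = 67
The minimum is 56.
One optimal route: Hub → P2 → P4 → P1 → P3 → Hub (or its reverse).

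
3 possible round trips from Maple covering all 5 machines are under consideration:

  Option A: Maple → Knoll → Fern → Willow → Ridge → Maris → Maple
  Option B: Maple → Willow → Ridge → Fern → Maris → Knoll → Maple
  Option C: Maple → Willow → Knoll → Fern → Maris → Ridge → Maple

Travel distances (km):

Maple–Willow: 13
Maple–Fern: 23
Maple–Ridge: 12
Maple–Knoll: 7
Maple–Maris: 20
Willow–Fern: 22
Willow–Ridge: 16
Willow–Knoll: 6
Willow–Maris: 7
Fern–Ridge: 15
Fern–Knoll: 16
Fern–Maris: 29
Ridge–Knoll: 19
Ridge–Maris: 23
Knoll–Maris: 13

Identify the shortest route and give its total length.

Option A: 7 + 16 + 22 + 16 + 23 + 20 = 104
Option B: 13 + 16 + 15 + 29 + 13 + 7 = 93
Option C: 13 + 6 + 16 + 29 + 23 + 12 = 99

93 km — Option B is the shortest.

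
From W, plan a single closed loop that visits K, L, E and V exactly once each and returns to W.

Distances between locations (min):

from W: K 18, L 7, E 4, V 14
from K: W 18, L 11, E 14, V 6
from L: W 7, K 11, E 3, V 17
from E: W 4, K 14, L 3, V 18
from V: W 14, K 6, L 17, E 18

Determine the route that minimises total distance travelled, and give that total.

38 min — the shortest possible round trip.

With 4 stops there are 4!/2 = 12 distinct round trips (a route and its reverse cost the same).
W→K→L→E→V→W: 18+11+3+18+14 = 64
W→K→L→V→E→W: 18+11+17+18+4 = 68
W→K→E→L→V→W: 18+14+3+17+14 = 66
W→K→E→V→L→W: 18+14+18+17+7 = 74
W→K→V→L→E→W: 18+6+17+3+4 = 48
W→K→V→E→L→W: 18+6+18+3+7 = 52
W→L→K→E→V→W: 7+11+14+18+14 = 64
W→L→K→V→E→W: 7+11+6+18+4 = 46
W→L→E→K→V→W: 7+3+14+6+14 = 44
W→L→V→K→E→W: 7+17+6+14+4 = 48
W→E→K→L→V→W: 4+14+11+17+14 = 60
W→E→L→K→V→W: 4+3+11+6+14 = 38
The minimum is 38.
One optimal route: W → E → L → K → V → W (or its reverse).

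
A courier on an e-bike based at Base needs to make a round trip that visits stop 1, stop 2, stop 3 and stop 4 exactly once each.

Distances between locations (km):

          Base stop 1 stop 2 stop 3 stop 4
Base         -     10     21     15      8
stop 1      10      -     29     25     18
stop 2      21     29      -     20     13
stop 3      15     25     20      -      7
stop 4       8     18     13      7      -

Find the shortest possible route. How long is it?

Base→stop 1→stop 2→stop 3→stop 4→Base: 10+29+20+7+8 = 74
Base→stop 1→stop 2→stop 4→stop 3→Base: 10+29+13+7+15 = 74
Base→stop 1→stop 3→stop 2→stop 4→Base: 10+25+20+13+8 = 76
Base→stop 1→stop 3→stop 4→stop 2→Base: 10+25+7+13+21 = 76
Base→stop 1→stop 4→stop 2→stop 3→Base: 10+18+13+20+15 = 76
Base→stop 1→stop 4→stop 3→stop 2→Base: 10+18+7+20+21 = 76
Base→stop 2→stop 1→stop 3→stop 4→Base: 21+29+25+7+8 = 90
Base→stop 2→stop 1→stop 4→stop 3→Base: 21+29+18+7+15 = 90
Base→stop 2→stop 3→stop 1→stop 4→Base: 21+20+25+18+8 = 92
Base→stop 2→stop 4→stop 1→stop 3→Base: 21+13+18+25+15 = 92
Base→stop 3→stop 1→stop 2→stop 4→Base: 15+25+29+13+8 = 90
Base→stop 3→stop 2→stop 1→stop 4→Base: 15+20+29+18+8 = 90
The minimum is 74.
One optimal route: Base → stop 1 → stop 2 → stop 3 → stop 4 → Base (or its reverse).

74 km — the shortest possible round trip.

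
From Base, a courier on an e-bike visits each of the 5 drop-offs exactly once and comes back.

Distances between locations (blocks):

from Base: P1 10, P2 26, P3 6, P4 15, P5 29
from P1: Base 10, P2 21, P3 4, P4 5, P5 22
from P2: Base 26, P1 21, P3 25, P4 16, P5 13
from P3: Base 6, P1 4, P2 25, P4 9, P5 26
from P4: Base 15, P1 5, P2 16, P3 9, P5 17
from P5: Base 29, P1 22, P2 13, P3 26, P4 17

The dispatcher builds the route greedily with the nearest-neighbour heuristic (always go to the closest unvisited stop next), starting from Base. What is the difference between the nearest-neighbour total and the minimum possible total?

From Base: P3=6, P1=10, P4=15, P2=26, P5=29 → choose P3 (6).
From P3: P1=4, P4=9, P2=25, P5=26 → choose P1 (4).
From P1: P4=5, P2=21, P5=22 → choose P4 (5).
From P4: P2=16, P5=17 → choose P2 (16).
From P2: P5=13 → choose P5 (13).
NN route Base → P3 → P1 → P4 → P2 → P5 → Base costs 73.
Optimal: Base → P2 → P5 → P4 → P1 → P3 → Base costs 71 (by enumerating all 60 distinct tours).
Excess = 73 − 71 = 2.

Excess over optimum: 2 blocks.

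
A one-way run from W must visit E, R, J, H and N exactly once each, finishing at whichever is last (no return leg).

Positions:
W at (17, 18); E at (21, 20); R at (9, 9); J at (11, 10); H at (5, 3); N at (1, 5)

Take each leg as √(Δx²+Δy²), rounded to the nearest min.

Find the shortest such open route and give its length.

Shortest open route: 31 min.

There are 5! = 120 possible orderings.
W - E - R - J - H - N: 4+16+2+9+4 = 35
W - E - R - J - N - H: 4+16+2+11+4 = 37
W - E - R - H - J - N: 4+16+7+9+11 = 47
W - E - R - H - N - J: 4+16+7+4+11 = 42
W - E - R - N - J - H: 4+16+9+11+9 = 49
W - E - R - N - H - J: 4+16+9+4+9 = 42
W - E - J - R - H - N: 4+14+2+7+4 = 31
W - E - J - R - N - H: 4+14+2+9+4 = 33
W - E - J - H - R - N: 4+14+9+7+9 = 43
W - E - J - H - N - R: 4+14+9+4+9 = 40
W - E - J - N - R - H: 4+14+11+9+7 = 45
W - E - J - N - H - R: 4+14+11+4+7 = 40
W - E - H - R - J - N: 4+23+7+2+11 = 47
W - E - H - R - N - J: 4+23+7+9+11 = 54
… (106 more)
The minimum is 31.
One shortest path: W → E → J → R → H → N.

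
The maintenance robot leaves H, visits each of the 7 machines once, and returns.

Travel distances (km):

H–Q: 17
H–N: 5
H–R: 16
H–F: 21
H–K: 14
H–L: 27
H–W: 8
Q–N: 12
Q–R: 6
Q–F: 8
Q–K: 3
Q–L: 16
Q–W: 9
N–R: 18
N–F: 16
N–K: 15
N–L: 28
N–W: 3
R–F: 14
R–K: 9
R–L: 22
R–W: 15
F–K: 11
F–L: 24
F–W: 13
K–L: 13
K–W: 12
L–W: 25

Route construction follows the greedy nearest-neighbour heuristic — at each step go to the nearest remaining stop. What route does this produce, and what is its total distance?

H → [N:5 / W:8 / K:14 / R:16 / Q:17 / F:21 / L:27] → N (5)
N → [W:3 / Q:12 / K:15 / F:16 / R:18 / L:28] → W (3)
W → [Q:9 / K:12 / F:13 / R:15 / L:25] → Q (9)
Q → [K:3 / R:6 / F:8 / L:16] → K (3)
K → [R:9 / F:11 / L:13] → R (9)
R → [F:14 / L:22] → F (14)
F → [L:24] → L (24)
Return L→H: 27.
Total = 5 + 3 + 9 + 3 + 9 + 14 + 24 + 27 = 94.

94 km along H → N → W → Q → K → R → F → L → H.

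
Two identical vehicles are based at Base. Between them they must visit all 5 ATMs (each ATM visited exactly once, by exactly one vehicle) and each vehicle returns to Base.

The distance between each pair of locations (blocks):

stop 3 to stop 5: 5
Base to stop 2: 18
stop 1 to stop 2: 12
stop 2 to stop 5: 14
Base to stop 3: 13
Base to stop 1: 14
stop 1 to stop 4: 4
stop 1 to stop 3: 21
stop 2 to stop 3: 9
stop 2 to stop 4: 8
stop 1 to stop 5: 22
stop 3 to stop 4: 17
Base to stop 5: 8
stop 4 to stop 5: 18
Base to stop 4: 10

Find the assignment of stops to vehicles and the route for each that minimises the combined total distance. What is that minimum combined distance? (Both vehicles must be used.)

Check every non-empty split of the stops between the two vehicles; for each half take its own optimal tour:
  {stop 1} + {stop 2, stop 3, stop 4, stop 5}: 28 + 40 = 68
  {stop 2} + {stop 1, stop 3, stop 4, stop 5}: 36 + 48 = 84
  {stop 1, stop 2} + {stop 3, stop 4, stop 5}: 44 + 40 = 84
  {stop 3} + {stop 1, stop 2, stop 4, stop 5}: 26 + 48 = 74
  {stop 1, stop 3} + {stop 2, stop 4, stop 5}: 48 + 40 = 88
  {stop 2, stop 3} + {stop 1, stop 4, stop 5}: 40 + 44 = 84
  … (15 splits in total)
  {stop 1, stop 2, stop 3, stop 4} + {stop 5}: 48 + 16 = 64  ← best
Best: vehicle 1 Base → stop 1 → stop 4 → stop 2 → stop 3 → Base = 48; vehicle 2 Base → stop 5 → Base = 16; combined 64.

Minimum combined distance: 64 blocks.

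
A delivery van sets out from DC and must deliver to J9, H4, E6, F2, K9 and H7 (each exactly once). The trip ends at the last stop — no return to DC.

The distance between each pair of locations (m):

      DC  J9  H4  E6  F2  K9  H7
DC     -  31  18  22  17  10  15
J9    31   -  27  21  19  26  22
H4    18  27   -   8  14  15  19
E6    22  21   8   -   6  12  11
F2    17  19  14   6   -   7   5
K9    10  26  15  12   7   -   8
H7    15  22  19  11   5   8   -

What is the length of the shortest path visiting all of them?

There are 6! = 720 possible orderings.
DC → J9 → H4 → E6 → F2 → K9 → H7: 31+27+8+6+7+8 = 87
DC → J9 → H4 → E6 → F2 → H7 → K9: 31+27+8+6+5+8 = 85
DC → J9 → H4 → E6 → K9 → F2 → H7: 31+27+8+12+7+5 = 90
DC → J9 → H4 → E6 → K9 → H7 → F2: 31+27+8+12+8+5 = 91
DC → J9 → H4 → E6 → H7 → F2 → K9: 31+27+8+11+5+7 = 89
DC → J9 → H4 → E6 → H7 → K9 → F2: 31+27+8+11+8+7 = 92
DC → J9 → H4 → F2 → E6 → K9 → H7: 31+27+14+6+12+8 = 98
DC → J9 → H4 → F2 → E6 → H7 → K9: 31+27+14+6+11+8 = 97
… (712 more)
DC → K9 → H7 → F2 → E6 → H4 → J9: 10+8+5+6+8+27 = 64  ← best
The minimum is 64.
One shortest path: DC → K9 → H7 → F2 → E6 → H4 → J9.

Minimum one-way distance = 64 m.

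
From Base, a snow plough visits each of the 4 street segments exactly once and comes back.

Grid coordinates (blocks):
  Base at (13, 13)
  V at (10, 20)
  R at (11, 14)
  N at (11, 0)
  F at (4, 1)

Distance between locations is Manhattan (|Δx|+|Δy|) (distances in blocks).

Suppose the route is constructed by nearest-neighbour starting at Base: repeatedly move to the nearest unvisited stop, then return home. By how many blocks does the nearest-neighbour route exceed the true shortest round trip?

From Base: R=3, V=10, N=15, F=21 → choose R (3).
From R: V=7, N=14, F=20 → choose V (7).
From V: N=21, F=25 → choose N (21).
From N: F=8 → choose F (8).
NN route Base → R → V → N → F → Base costs 60.
Optimal: Base → R → V → F → N → Base costs 58 (by enumerating all 12 distinct tours).
Excess = 60 − 58 = 2.

Excess over optimum: 2 blocks.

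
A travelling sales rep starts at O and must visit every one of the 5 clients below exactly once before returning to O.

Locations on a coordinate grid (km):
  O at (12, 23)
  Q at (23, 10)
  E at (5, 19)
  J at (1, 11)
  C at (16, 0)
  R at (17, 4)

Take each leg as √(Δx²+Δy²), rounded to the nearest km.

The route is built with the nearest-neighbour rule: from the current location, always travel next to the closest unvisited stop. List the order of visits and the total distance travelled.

Total distance 67 km via the nearest-neighbour route O → E → J → R → C → Q → O.

From O: distances to unvisited — E=8, J=16, Q=17, R=20, C=23. Nearest is E (8).
From E: distances to unvisited — J=9, R=19, Q=20, C=22. Nearest is J (9).
From J: distances to unvisited — R=17, C=19, Q=22. Nearest is R (17).
From R: distances to unvisited — C=4, Q=8. Nearest is C (4).
From C: distances to unvisited — Q=12. Nearest is Q (12).
Return Q→O: 17.
Total = 8 + 9 + 17 + 4 + 12 + 17 = 67.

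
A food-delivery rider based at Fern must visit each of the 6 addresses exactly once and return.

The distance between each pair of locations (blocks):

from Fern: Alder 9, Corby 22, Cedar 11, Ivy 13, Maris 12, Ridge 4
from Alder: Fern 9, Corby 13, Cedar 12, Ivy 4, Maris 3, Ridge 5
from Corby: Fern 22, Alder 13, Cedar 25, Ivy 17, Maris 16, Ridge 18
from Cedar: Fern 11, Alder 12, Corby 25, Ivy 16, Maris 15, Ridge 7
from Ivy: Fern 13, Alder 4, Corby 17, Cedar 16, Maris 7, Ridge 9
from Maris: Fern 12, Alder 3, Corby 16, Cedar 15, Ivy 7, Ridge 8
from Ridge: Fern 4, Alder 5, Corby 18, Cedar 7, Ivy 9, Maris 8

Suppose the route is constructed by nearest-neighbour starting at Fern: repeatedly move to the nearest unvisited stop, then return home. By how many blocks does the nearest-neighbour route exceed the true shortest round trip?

Excess over optimum: 10 blocks.

From Fern: Ridge=4, Alder=9, Cedar=11, Maris=12, Ivy=13, Corby=22 → choose Ridge (4).
From Ridge: Alder=5, Cedar=7, Maris=8, Ivy=9, Corby=18 → choose Alder (5).
From Alder: Maris=3, Ivy=4, Cedar=12, Corby=13 → choose Maris (3).
From Maris: Ivy=7, Cedar=15, Corby=16 → choose Ivy (7).
From Ivy: Cedar=16, Corby=17 → choose Cedar (16).
From Cedar: Corby=25 → choose Corby (25).
NN route Fern → Ridge → Alder → Maris → Ivy → Cedar → Corby → Fern costs 82.
Optimal: Fern → Alder → Corby → Ivy → Maris → Cedar → Ridge → Fern costs 72 (by enumerating all 360 distinct tours).
Excess = 82 − 72 = 10.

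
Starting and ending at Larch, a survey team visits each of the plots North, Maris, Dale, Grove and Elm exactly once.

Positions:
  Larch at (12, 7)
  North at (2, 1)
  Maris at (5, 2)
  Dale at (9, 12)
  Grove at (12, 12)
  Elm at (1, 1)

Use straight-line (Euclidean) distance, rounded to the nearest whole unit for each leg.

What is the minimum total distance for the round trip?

With 5 stops there are 5!/2 = 60 distinct round trips (a route and its reverse cost the same).
Larch→North→Maris→Dale→Grove→Elm→Larch: 12+3+11+3+16+13 = 58
Larch→North→Maris→Dale→Elm→Grove→Larch: 12+3+11+14+16+5 = 61
Larch→North→Maris→Grove→Dale→Elm→Larch: 12+3+12+3+14+13 = 57
Larch→North→Maris→Grove→Elm→Dale→Larch: 12+3+12+16+14+6 = 63
Larch→North→Maris→Elm→Dale→Grove→Larch: 12+3+4+14+3+5 = 41
Larch→North→Maris→Elm→Grove→Dale→Larch: 12+3+4+16+3+6 = 44
Larch→North→Dale→Maris→Grove→Elm→Larch: 12+13+11+12+16+13 = 77
Larch→North→Dale→Maris→Elm→Grove→Larch: 12+13+11+4+16+5 = 61
Larch→North→Dale→Grove→Maris→Elm→Larch: 12+13+3+12+4+13 = 57
Larch→North→Dale→Grove→Elm→Maris→Larch: 12+13+3+16+4+9 = 57
Larch→North→Dale→Elm→Maris→Grove→Larch: 12+13+14+4+12+5 = 60
Larch→North→Dale→Elm→Grove→Maris→Larch: 12+13+14+16+12+9 = 76
Larch→North→Grove→Maris→Dale→Elm→Larch: 12+15+12+11+14+13 = 77
Larch→North→Grove→Maris→Elm→Dale→Larch: 12+15+12+4+14+6 = 63
… (46 more)
Larch→Maris→North→Elm→Dale→Grove→Larch: 9+3+1+14+3+5 = 35  ← best
The minimum is 35.
One optimal route: Larch → Maris → North → Elm → Dale → Grove → Larch (or its reverse).

Minimum total distance: 35.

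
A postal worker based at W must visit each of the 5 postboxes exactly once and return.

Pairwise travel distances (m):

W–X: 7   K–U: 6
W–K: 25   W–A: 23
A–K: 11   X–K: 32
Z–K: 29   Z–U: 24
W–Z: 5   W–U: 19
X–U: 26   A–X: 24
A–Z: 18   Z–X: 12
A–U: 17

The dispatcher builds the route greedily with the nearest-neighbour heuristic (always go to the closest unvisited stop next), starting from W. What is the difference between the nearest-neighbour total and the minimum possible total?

4 m longer than the optimal tour.

W: Z=5, X=7, U=19, A=23, K=25 ⇒ Z
Z: X=12, A=18, U=24, K=29 ⇒ X
X: A=24, U=26, K=32 ⇒ A
A: K=11, U=17 ⇒ K
K: U=6 ⇒ U
NN route W → Z → X → A → K → U → W costs 77.
Optimal: W → Z → A → K → U → X → W costs 73 (by enumerating all 60 distinct tours).
Excess = 77 − 73 = 4.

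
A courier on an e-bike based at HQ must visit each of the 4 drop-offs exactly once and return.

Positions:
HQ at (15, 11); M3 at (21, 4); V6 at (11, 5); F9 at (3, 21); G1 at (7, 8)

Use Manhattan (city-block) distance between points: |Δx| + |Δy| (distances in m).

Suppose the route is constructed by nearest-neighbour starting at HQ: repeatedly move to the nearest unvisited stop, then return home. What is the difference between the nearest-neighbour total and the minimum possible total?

HQ: V6=10, G1=11, M3=13, F9=22 ⇒ V6
V6: G1=7, M3=11, F9=24 ⇒ G1
G1: F9=17, M3=18 ⇒ F9
F9: M3=35 ⇒ M3
NN route HQ → V6 → G1 → F9 → M3 → HQ costs 82.
Optimal: HQ → M3 → V6 → G1 → F9 → HQ costs 70 (by enumerating all 12 distinct tours).
Excess = 82 − 70 = 12.

12 m longer than the optimal tour.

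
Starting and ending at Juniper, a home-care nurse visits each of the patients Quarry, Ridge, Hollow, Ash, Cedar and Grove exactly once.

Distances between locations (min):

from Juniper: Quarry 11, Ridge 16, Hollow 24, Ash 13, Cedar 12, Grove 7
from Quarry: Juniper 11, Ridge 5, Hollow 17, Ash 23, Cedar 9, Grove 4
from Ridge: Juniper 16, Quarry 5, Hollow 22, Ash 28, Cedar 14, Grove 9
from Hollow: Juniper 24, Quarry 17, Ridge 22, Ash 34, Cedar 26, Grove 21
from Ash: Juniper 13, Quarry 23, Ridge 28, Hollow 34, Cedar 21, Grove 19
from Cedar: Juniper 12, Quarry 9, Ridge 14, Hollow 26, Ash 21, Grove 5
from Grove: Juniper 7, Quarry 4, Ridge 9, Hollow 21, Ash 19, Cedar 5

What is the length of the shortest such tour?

Minimum total distance: 94 min.

With 6 stops there are 6!/2 = 360 distinct round trips (a route and its reverse cost the same).
Juniper → Quarry → Ridge → Hollow → Ash → Cedar → Grove → Juniper: 11+5+22+34+21+5+7 = 105
Juniper → Quarry → Ridge → Hollow → Ash → Grove → Cedar → Juniper: 11+5+22+34+19+5+12 = 108
Juniper → Quarry → Ridge → Hollow → Cedar → Ash → Grove → Juniper: 11+5+22+26+21+19+7 = 111
Juniper → Quarry → Ridge → Hollow → Cedar → Grove → Ash → Juniper: 11+5+22+26+5+19+13 = 101
Juniper → Quarry → Ridge → Hollow → Grove → Ash → Cedar → Juniper: 11+5+22+21+19+21+12 = 111
Juniper → Quarry → Ridge → Hollow → Grove → Cedar → Ash → Juniper: 11+5+22+21+5+21+13 = 98
Juniper → Quarry → Ridge → Ash → Hollow → Cedar → Grove → Juniper: 11+5+28+34+26+5+7 = 116
Juniper → Quarry → Ridge → Ash → Hollow → Grove → Cedar → Juniper: 11+5+28+34+21+5+12 = 116
… (352 more)
Juniper → Hollow → Quarry → Ridge → Grove → Cedar → Ash → Juniper: 24+17+5+9+5+21+13 = 94  ← best
The minimum is 94.
One optimal route: Juniper → Hollow → Quarry → Ridge → Grove → Cedar → Ash → Juniper (or its reverse).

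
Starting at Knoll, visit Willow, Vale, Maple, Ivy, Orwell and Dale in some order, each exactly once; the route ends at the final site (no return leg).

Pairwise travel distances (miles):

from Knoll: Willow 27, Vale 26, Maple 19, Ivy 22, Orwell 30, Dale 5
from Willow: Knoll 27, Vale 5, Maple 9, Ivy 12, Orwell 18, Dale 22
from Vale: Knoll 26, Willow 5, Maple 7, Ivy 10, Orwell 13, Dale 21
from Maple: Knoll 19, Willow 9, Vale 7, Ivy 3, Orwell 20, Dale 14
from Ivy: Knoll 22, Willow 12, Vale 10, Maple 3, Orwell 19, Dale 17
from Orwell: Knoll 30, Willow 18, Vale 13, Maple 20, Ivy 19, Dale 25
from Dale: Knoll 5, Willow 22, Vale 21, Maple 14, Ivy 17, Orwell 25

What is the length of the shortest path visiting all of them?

There are 6! = 720 possible orderings.
Knoll → Willow → Vale → Maple → Ivy → Orwell → Dale: 27+5+7+3+19+25 = 86
Knoll → Willow → Vale → Maple → Ivy → Dale → Orwell: 27+5+7+3+17+25 = 84
Knoll → Willow → Vale → Maple → Orwell → Ivy → Dale: 27+5+7+20+19+17 = 95
Knoll → Willow → Vale → Maple → Orwell → Dale → Ivy: 27+5+7+20+25+17 = 101
Knoll → Willow → Vale → Maple → Dale → Ivy → Orwell: 27+5+7+14+17+19 = 89
Knoll → Willow → Vale → Maple → Dale → Orwell → Ivy: 27+5+7+14+25+19 = 97
Knoll → Willow → Vale → Ivy → Maple → Orwell → Dale: 27+5+10+3+20+25 = 90
Knoll → Willow → Vale → Ivy → Maple → Dale → Orwell: 27+5+10+3+14+25 = 84
… (712 more)
Knoll → Dale → Maple → Ivy → Willow → Vale → Orwell: 5+14+3+12+5+13 = 52  ← best
The minimum is 52.
One shortest path: Knoll → Dale → Maple → Ivy → Willow → Vale → Orwell.

52 miles — the minimum one-way total.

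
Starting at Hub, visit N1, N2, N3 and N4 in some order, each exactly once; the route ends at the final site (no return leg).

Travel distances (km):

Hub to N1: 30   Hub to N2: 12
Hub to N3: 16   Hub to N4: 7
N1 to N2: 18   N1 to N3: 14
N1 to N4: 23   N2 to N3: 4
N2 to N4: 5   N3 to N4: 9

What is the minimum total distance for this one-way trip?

30 km — the minimum one-way total.

There are 4! = 24 possible orderings.
Hub→N1→N2→N3→N4: 30+18+4+9 = 61
Hub→N1→N2→N4→N3: 30+18+5+9 = 62
Hub→N1→N3→N2→N4: 30+14+4+5 = 53
Hub→N1→N3→N4→N2: 30+14+9+5 = 58
Hub→N1→N4→N2→N3: 30+23+5+4 = 62
Hub→N1→N4→N3→N2: 30+23+9+4 = 66
Hub→N2→N1→N3→N4: 12+18+14+9 = 53
Hub→N2→N1→N4→N3: 12+18+23+9 = 62
Hub→N2→N3→N1→N4: 12+4+14+23 = 53
Hub→N2→N3→N4→N1: 12+4+9+23 = 48
Hub→N2→N4→N1→N3: 12+5+23+14 = 54
Hub→N2→N4→N3→N1: 12+5+9+14 = 40
Hub→N3→N1→N2→N4: 16+14+18+5 = 53
Hub→N3→N1→N4→N2: 16+14+23+5 = 58
… (10 more)
Hub→N4→N2→N3→N1: 7+5+4+14 = 30  ← best
The minimum is 30.
One shortest path: Hub → N4 → N2 → N3 → N1.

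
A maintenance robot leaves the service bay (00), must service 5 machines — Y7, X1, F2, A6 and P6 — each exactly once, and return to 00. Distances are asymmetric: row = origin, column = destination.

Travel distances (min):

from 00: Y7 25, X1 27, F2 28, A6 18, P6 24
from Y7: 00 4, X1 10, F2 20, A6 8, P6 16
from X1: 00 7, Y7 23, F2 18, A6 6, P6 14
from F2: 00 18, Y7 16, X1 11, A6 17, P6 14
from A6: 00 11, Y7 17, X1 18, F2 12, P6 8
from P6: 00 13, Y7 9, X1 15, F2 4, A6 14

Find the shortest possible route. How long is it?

00-Y7-X1-F2-A6-P6-00: 25+10+18+17+8+13 = 91
00-Y7-X1-F2-P6-A6-00: 25+10+18+14+14+11 = 92
00-Y7-X1-A6-F2-P6-00: 25+10+6+12+14+13 = 80
00-Y7-X1-A6-P6-F2-00: 25+10+6+8+4+18 = 71
00-Y7-X1-P6-F2-A6-00: 25+10+14+4+17+11 = 81
00-Y7-X1-P6-A6-F2-00: 25+10+14+14+12+18 = 93
00-Y7-F2-X1-A6-P6-00: 25+20+11+6+8+13 = 83
00-Y7-F2-X1-P6-A6-00: 25+20+11+14+14+11 = 95
00-Y7-F2-A6-X1-P6-00: 25+20+17+18+14+13 = 107
00-Y7-F2-A6-P6-X1-00: 25+20+17+8+15+7 = 92
00-Y7-F2-P6-X1-A6-00: 25+20+14+15+6+11 = 91
00-Y7-F2-P6-A6-X1-00: 25+20+14+14+18+7 = 98
00-Y7-A6-X1-F2-P6-00: 25+8+18+18+14+13 = 96
00-Y7-A6-X1-P6-F2-00: 25+8+18+14+4+18 = 87
… (106 more)
00-Y7-A6-P6-F2-X1-00: 25+8+8+4+11+7 = 63  ← best
The minimum is 63.
One optimal route: 00 → Y7 → A6 → P6 → F2 → X1 → 00.

Minimum total distance: 63 min.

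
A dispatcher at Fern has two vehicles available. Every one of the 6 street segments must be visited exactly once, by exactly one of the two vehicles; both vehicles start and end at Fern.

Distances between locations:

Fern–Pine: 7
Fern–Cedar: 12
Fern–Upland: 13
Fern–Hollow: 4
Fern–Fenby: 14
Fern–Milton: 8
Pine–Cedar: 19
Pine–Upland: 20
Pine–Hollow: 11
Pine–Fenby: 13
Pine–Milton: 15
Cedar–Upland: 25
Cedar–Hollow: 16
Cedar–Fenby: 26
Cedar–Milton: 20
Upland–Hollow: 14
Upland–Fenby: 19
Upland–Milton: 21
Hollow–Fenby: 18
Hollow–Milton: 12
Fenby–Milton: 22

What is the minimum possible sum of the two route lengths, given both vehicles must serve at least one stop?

Try each way of splitting the stops between the two vehicles (each non-empty) and, for each split, find the best tour for each vehicle:
  {Pine} + {Cedar, Upland, Hollow, Fenby, Milton}: 14 + 91 = 105
  {Cedar} + {Pine, Upland, Hollow, Fenby, Milton}: 24 + 73 = 97
  {Pine, Cedar} + {Upland, Hollow, Fenby, Milton}: 38 + 67 = 105
  {Upland} + {Pine, Cedar, Hollow, Fenby, Milton}: 26 + 82 = 108
  {Pine, Upland} + {Cedar, Hollow, Fenby, Milton}: 40 + 76 = 116
  {Cedar, Upland} + {Pine, Hollow, Fenby, Milton}: 50 + 58 = 108
  … (31 splits in total)
Best: vehicle 1 Fern → Cedar → Fern = 24; vehicle 2 Fern → Pine → Fenby → Upland → Hollow → Milton → Fern = 73; combined 97.

Minimum combined distance: 97.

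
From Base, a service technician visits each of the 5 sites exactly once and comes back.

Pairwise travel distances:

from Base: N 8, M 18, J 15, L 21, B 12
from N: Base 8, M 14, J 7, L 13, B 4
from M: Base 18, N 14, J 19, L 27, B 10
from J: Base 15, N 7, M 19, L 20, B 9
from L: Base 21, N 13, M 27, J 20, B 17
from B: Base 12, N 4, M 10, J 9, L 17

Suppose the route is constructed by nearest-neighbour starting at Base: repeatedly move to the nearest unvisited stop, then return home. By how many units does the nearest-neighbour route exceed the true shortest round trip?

From Base: N=8, B=12, J=15, M=18, L=21 → choose N (8).
From N: B=4, J=7, L=13, M=14 → choose B (4).
From B: J=9, M=10, L=17 → choose J (9).
From J: M=19, L=20 → choose M (19).
From M: L=27 → choose L (27).
NN route Base → N → B → J → M → L → Base costs 88.
Optimal: Base → N → L → J → B → M → Base costs 78 (by enumerating all 60 distinct tours).
Excess = 88 − 78 = 10.

Excess over optimum: 10.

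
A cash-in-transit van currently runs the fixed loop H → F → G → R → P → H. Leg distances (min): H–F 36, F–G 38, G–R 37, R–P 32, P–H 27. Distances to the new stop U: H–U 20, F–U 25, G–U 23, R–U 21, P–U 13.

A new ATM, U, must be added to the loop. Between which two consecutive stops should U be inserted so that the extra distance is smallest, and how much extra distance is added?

Insertion cost between consecutive stops i–j is d(i,U) + d(U,j) − d(i,j):
  between H and F: 20 + 25 − 36 = 9
  between F and G: 25 + 23 − 38 = 10
  between G and R: 23 + 21 − 37 = 7
  between R and P: 21 + 13 − 32 = 2
  between P and H: 13 + 20 − 27 = 6
Cheapest insertion is between R and P, adding 2.
New total = 170 + 2 = 172.

Adding 2 min by placing U on the R–P leg.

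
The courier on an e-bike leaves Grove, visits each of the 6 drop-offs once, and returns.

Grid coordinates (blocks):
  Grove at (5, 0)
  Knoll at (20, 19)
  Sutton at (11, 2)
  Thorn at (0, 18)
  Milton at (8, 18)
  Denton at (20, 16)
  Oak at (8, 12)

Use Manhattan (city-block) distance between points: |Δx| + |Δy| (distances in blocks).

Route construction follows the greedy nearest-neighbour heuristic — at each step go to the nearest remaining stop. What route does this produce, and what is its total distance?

90 blocks along Grove → Sutton → Oak → Milton → Thorn → Knoll → Denton → Grove.

From Grove: distances to unvisited — Sutton=8, Oak=15, Milton=21, Thorn=23, Denton=31, Knoll=34. Nearest is Sutton (8).
From Sutton: distances to unvisited — Oak=13, Milton=19, Denton=23, Knoll=26, Thorn=27. Nearest is Oak (13).
From Oak: distances to unvisited — Milton=6, Thorn=14, Denton=16, Knoll=19. Nearest is Milton (6).
From Milton: distances to unvisited — Thorn=8, Knoll=13, Denton=14. Nearest is Thorn (8).
From Thorn: distances to unvisited — Knoll=21, Denton=22. Nearest is Knoll (21).
From Knoll: distances to unvisited — Denton=3. Nearest is Denton (3).
Return Denton→Grove: 31.
Total = 8 + 13 + 6 + 8 + 21 + 3 + 31 = 90.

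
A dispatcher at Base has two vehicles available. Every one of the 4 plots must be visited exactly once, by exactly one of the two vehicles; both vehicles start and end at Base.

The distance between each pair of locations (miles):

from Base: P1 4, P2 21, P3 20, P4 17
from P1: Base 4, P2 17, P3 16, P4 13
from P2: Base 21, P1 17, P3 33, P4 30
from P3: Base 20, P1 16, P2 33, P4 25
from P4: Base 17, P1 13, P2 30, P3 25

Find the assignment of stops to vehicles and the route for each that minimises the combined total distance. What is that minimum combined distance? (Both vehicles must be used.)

Check every non-empty split of the stops between the two vehicles; for each half take its own optimal tour:
  {P1} + {P2, P3, P4}: 8 + 96 = 104
  {P2} + {P1, P3, P4}: 42 + 62 = 104
  {P1, P2} + {P3, P4}: 42 + 62 = 104
  {P3} + {P1, P2, P4}: 40 + 68 = 108
  {P1, P3} + {P2, P4}: 40 + 68 = 108
  {P2, P3} + {P1, P4}: 74 + 34 = 108
  … (7 splits in total)
Best: vehicle 1 Base → P1 → Base = 8; vehicle 2 Base → P2 → P3 → P4 → Base = 96; combined 104.

Minimum combined distance: 104 miles.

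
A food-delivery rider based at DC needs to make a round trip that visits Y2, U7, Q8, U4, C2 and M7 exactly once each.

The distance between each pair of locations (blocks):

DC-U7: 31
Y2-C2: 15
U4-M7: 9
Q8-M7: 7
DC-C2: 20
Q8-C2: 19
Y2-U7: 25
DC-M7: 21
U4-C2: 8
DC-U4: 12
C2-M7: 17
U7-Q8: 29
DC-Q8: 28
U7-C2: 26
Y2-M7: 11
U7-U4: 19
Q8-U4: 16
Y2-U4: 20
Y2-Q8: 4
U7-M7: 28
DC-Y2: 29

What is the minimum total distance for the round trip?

103 blocks — the shortest possible round trip.

DC→Y2→U7→Q8→U4→C2→M7→DC: 29+25+29+16+8+17+21 = 145
DC→Y2→U7→Q8→U4→M7→C2→DC: 29+25+29+16+9+17+20 = 145
DC→Y2→U7→Q8→C2→U4→M7→DC: 29+25+29+19+8+9+21 = 140
DC→Y2→U7→Q8→C2→M7→U4→DC: 29+25+29+19+17+9+12 = 140
DC→Y2→U7→Q8→M7→U4→C2→DC: 29+25+29+7+9+8+20 = 127
DC→Y2→U7→Q8→M7→C2→U4→DC: 29+25+29+7+17+8+12 = 127
DC→Y2→U7→U4→Q8→C2→M7→DC: 29+25+19+16+19+17+21 = 146
DC→Y2→U7→U4→Q8→M7→C2→DC: 29+25+19+16+7+17+20 = 133
… (352 more)
DC→U4→C2→U7→Y2→Q8→M7→DC: 12+8+26+25+4+7+21 = 103  ← best
The minimum is 103.
One optimal route: DC → U4 → C2 → U7 → Y2 → Q8 → M7 → DC (or its reverse).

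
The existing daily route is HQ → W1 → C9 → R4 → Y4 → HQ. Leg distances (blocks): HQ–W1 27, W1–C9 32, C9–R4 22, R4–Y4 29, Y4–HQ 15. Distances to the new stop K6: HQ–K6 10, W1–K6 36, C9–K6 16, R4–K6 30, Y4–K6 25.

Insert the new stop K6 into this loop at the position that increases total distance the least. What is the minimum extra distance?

Insertion cost between consecutive stops i–j is d(i,K6) + d(K6,j) − d(i,j):
  between HQ and W1: 10 + 36 − 27 = 19
  between W1 and C9: 36 + 16 − 32 = 20
  between C9 and R4: 16 + 30 − 22 = 24
  between R4 and Y4: 30 + 25 − 29 = 26
  between Y4 and HQ: 25 + 10 − 15 = 20
Cheapest insertion is between HQ and W1, adding 19.
New total = 125 + 19 = 144.

Adding 19 blocks by placing K6 on the HQ–W1 leg.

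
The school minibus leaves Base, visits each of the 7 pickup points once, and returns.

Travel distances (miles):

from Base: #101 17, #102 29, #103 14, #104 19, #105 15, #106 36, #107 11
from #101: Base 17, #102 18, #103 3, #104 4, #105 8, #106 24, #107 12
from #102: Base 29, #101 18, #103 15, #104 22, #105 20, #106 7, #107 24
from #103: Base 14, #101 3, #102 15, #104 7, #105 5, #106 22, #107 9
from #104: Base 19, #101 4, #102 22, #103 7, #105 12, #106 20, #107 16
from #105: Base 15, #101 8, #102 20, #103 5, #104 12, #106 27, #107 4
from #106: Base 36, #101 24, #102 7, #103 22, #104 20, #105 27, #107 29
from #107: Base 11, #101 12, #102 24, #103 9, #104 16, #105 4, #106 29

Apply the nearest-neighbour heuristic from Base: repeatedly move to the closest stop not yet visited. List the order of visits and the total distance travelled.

At Base the remaining stops are #107 11, #103 14, #105 15, #101 17, #104 19, #102 29, #106 36; go to #107.
At #107 the remaining stops are #105 4, #103 9, #101 12, #104 16, #102 24, #106 29; go to #105.
At #105 the remaining stops are #103 5, #101 8, #104 12, #102 20, #106 27; go to #103.
At #103 the remaining stops are #101 3, #104 7, #102 15, #106 22; go to #101.
At #101 the remaining stops are #104 4, #102 18, #106 24; go to #104.
At #104 the remaining stops are #106 20, #102 22; go to #106.
At #106 the remaining stops are #102 7; go to #102.
Return #102→Base: 29.
Total = 11 + 4 + 5 + 3 + 4 + 20 + 7 + 29 = 83.

Nearest-neighbour total = 83 miles; route Base → #107 → #105 → #103 → #101 → #104 → #106 → #102 → Base.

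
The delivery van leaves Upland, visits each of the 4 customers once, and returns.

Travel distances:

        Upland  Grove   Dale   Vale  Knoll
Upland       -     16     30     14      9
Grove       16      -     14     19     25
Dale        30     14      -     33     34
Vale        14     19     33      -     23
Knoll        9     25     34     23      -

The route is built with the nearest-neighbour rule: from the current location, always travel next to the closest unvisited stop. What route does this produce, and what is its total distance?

Upland → [Knoll:9 / Vale:14 / Grove:16 / Dale:30] → Knoll (9)
Knoll → [Vale:23 / Grove:25 / Dale:34] → Vale (23)
Vale → [Grove:19 / Dale:33] → Grove (19)
Grove → [Dale:14] → Dale (14)
Return Dale→Upland: 30.
Total = 9 + 23 + 19 + 14 + 30 = 95.

Nearest-neighbour total = 95; route Upland → Knoll → Vale → Grove → Dale → Upland.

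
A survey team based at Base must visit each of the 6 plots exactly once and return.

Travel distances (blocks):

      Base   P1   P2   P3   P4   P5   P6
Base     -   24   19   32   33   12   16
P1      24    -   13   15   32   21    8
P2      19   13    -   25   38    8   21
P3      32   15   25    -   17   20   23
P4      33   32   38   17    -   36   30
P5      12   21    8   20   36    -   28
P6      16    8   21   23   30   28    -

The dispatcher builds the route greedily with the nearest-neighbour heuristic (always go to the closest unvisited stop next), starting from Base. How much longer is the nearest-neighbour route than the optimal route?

The nearest-neighbour route is 3 blocks longer than optimal.

Base: P5=12, P6=16, P2=19, P1=24, P3=32, P4=33 ⇒ P5
P5: P2=8, P3=20, P1=21, P6=28, P4=36 ⇒ P2
P2: P1=13, P6=21, P3=25, P4=38 ⇒ P1
P1: P6=8, P3=15, P4=32 ⇒ P6
P6: P3=23, P4=30 ⇒ P3
P3: P4=17 ⇒ P4
NN route Base → P5 → P2 → P1 → P6 → P3 → P4 → Base costs 114.
Optimal: Base → P5 → P2 → P1 → P3 → P4 → P6 → Base costs 111 (by enumerating all 360 distinct tours).
Excess = 114 − 111 = 3.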